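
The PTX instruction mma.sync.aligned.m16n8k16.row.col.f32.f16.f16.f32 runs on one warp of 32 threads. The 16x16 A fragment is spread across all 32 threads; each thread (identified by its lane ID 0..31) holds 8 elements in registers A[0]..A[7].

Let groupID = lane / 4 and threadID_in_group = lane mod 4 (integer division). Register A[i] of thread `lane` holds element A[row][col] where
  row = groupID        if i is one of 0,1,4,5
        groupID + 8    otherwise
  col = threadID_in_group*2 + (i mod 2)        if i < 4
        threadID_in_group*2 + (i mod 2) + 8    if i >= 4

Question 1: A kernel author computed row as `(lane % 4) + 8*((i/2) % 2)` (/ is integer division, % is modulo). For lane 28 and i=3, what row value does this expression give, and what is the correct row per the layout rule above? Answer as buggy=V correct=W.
buggy=8 correct=15

`(lane % 4) + 8*((i/2) % 2)`[28,3]→8
lane 28: G=7 (28/4), T=0 (28%4)
i=3: r=7+8=15, c=0*2+1+0=1
row: 8 vs 15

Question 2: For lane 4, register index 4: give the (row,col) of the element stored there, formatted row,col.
1,8

4: grp=1,tig=0
[4] (1+0,0*2+0+8) = (1,8)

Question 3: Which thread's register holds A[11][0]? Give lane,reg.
r:11=>grp=3,rB=1  c:0=>cB=0,tig=0,lo=0
L=3*4+0=12  i=0*4+1*2+0=2

12,2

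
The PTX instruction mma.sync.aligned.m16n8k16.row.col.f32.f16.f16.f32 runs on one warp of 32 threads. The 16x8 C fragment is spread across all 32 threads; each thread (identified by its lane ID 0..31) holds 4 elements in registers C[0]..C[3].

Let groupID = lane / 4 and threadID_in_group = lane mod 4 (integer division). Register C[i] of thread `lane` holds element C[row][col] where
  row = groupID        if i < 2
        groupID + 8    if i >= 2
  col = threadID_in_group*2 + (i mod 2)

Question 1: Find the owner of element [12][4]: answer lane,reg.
18,2

r=12⇒gr=4,Rb=1  c=4⇒th=2,odd=0
L=4*4+2=18  i=1*2+0=2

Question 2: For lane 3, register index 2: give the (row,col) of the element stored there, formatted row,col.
3: gid=0,tid=3
[2] (0+8,3*2+0) = (8,6)

8,6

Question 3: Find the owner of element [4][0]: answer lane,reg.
16,0

r:4=>grp=4,rB=0  c:0=>tig=0,lo=0
L=4*4+0=16  i=0*2+0=0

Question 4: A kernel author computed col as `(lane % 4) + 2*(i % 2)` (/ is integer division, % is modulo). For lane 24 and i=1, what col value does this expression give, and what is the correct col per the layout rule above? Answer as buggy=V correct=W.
buggy=2 correct=1

`(lane % 4) + 2*(i % 2)`[24,1]->2
24: gid=6,tid=0
[1] (6+0,0*2+1) = (6,1)
col: 2 vs 1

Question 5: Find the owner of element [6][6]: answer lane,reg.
27,0

r=6->g=6,rb=0  c=6->t=3,b0=0
L=6*4+3=27  i=0*2+0=0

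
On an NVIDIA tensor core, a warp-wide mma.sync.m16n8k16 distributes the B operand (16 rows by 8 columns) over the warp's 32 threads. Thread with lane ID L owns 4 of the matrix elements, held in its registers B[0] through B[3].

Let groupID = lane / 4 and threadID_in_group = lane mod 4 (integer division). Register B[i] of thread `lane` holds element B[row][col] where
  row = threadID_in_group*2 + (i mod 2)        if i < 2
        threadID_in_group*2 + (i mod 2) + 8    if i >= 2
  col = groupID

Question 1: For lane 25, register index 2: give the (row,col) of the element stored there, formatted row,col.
10,6

25: g=6,t=1
[2] (1*2+0+8,6) = (10,6)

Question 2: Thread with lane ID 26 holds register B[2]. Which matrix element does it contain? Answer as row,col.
12,6

L=26→G=26>>2=6, T=26&3=2
[2]→row 2·2+0+8=12  col G=6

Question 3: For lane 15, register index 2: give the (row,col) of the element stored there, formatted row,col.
L=15⇒gr=15>>2=3, th=15&3=3
[2]⇒row 3·2+0+8=14  col gr=3

14,3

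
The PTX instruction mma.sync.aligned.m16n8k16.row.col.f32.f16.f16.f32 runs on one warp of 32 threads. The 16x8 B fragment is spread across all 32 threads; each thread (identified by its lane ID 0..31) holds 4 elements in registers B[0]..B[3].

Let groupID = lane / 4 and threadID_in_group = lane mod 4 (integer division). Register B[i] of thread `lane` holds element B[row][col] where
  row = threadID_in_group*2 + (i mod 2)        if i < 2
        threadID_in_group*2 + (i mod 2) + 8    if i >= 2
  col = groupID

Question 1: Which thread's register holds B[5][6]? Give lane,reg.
26,1

c:6=>grp=6  r:5=>rB=0,tig=2,lo=1
L=6*4+2=26  i=0*2+1=1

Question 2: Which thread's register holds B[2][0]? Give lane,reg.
1,0

c=0->g=0  r=2->rb=0,t=1,b0=0
L=0*4+1=1  i=0*2+0=0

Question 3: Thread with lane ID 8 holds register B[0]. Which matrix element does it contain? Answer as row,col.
0,2

8: gid=2,tid=0
[0] (0*2+0+0,2) = (0,2)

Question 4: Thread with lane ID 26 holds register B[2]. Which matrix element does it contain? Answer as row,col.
12,6

L=26→G=26>>2=6, T=26&3=2
[2]→row 2·2+0+8=12  col G=6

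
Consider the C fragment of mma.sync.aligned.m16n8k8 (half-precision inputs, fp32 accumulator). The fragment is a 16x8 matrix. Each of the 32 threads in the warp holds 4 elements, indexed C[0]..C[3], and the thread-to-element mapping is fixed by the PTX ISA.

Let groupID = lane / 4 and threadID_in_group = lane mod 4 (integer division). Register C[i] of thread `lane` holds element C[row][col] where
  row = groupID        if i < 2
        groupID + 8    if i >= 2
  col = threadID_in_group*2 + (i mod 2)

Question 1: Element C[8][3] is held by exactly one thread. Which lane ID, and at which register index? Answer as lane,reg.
1,3

r=8⇒gr=0,Rb=1  c=3⇒th=1,odd=1
L=0*4+1=1  i=1*2+1=3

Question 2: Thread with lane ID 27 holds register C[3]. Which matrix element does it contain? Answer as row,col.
L=27->gid=27>>2=6, tid=27&3=3
[3]->row 6+8=14  col 3·2+1=7

14,7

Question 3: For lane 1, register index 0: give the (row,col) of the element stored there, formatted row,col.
1: G=0,T=1
[0] (0+0,1*2+0) = (0,2)

0,2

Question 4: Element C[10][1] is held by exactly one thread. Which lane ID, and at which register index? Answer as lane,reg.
8,3

r=10⇒gr=2,Rb=1  c=1⇒th=0,odd=1
L=2*4+0=8  i=1*2+1=3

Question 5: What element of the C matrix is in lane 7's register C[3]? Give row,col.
lane 7⇒7/4=1, 7 mod 4=3
i=3  r:1+8⇒9  c:2·3+1⇒7

9,7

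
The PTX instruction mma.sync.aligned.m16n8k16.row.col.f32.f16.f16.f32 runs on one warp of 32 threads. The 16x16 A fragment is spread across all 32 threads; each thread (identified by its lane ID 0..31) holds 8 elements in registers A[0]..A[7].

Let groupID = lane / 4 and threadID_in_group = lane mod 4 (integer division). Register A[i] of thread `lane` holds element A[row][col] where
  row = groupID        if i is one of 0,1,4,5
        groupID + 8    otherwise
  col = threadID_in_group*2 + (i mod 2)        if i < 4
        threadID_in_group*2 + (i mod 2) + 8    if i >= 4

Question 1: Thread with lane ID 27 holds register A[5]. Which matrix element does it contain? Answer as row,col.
6,15

27: gid=6,tid=3
[5] (6+0,3*2+1+8) = (6,15)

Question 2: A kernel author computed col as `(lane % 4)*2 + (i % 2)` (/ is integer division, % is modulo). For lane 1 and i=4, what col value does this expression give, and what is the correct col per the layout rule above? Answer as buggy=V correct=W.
`(lane % 4)*2 + (i % 2)`[1,4]=>2
1: grp=0,tig=1
[4] (0+0,1*2+0+8) = (0,10)
col: 2 vs 10

buggy=2 correct=10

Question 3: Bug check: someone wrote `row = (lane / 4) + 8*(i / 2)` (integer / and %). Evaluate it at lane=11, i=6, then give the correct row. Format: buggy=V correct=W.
`(lane / 4) + 8*(i / 2)`[11,6]=>26
lane 11=>11/4=2, 11 mod 4=3
i=6  r:2+8=>10  c:2·3+0+8=>14
row: 26 vs 10

buggy=26 correct=10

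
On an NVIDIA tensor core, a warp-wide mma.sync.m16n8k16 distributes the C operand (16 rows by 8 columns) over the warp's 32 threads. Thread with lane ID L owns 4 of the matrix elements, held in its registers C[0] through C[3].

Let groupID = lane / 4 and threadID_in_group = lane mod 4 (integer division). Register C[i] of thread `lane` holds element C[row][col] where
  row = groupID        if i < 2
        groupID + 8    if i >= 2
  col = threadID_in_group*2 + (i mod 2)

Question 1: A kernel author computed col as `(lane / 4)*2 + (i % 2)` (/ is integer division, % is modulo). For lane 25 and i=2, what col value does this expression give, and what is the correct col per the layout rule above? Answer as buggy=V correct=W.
`(lane / 4)*2 + (i % 2)`[25,2]->12
lane 25: g=6 (25/4), t=1 (25%4)
i=2: r=6+8=14, c=1*2+0=2
col: 12 vs 2

buggy=12 correct=2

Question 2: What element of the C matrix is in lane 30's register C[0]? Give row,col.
7,4

lane 30=>30/4=7, 30 mod 4=2
i=0  r:7+0=>7  c:2·2+0=>4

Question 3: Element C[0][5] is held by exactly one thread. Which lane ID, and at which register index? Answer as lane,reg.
r=0->g=0,rb=0  c=5->t=2,b0=1
L=0*4+2=2  i=0*2+1=1

2,1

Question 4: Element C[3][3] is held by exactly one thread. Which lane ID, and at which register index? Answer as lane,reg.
r=3->g=3,rb=0  c=3->t=1,b0=1
L=3*4+1=13  i=0*2+1=1

13,1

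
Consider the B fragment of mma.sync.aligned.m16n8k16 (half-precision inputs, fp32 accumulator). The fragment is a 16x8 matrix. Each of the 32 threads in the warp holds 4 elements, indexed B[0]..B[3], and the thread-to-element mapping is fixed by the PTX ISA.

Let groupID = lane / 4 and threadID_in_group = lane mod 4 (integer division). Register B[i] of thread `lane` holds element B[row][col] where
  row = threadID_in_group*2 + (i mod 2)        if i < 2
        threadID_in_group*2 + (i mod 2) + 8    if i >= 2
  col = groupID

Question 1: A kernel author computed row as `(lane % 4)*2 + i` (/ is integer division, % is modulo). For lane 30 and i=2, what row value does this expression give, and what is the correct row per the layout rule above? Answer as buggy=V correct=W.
`(lane % 4)*2 + i`[30,2]->6
30: g=7,t=2
[2] (2*2+0+8,7) = (12,7)
row: 6 vs 12

buggy=6 correct=12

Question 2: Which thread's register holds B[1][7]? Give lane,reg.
c:7=>grp=7  r:1=>rB=0,tig=0,lo=1
L=7*4+0=28  i=0*2+1=1

28,1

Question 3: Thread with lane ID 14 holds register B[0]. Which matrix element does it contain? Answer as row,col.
L=14⇒gr=14>>2=3, th=14&3=2
[0]⇒row 2·2+0+0=4  col gr=3

4,3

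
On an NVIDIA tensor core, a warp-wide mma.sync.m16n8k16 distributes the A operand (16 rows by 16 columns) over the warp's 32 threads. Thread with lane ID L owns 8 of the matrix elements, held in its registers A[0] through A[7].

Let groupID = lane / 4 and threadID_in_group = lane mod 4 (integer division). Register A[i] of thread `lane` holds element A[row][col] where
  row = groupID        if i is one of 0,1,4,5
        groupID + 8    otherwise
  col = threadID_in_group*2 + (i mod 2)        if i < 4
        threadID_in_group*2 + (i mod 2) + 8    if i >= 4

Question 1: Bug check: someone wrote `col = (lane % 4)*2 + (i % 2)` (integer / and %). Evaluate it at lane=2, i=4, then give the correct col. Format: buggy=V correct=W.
`(lane % 4)*2 + (i % 2)`[2,4]⇒4
2: gr=0,th=2
[4] (0+0,2*2+0+8) = (0,12)
col: 4 vs 12

buggy=4 correct=12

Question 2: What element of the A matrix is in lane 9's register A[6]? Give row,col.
lane 9->9/4=2, 9 mod 4=1
i=6  r:2+8->10  c:2·1+0+8->10

10,10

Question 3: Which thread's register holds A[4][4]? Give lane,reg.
18,0

r: 4->gid=4,r8=0  c: 4->c8=0,tid=2,i&1=0
L=4*4+2=18  i=0*4+0*2+0=0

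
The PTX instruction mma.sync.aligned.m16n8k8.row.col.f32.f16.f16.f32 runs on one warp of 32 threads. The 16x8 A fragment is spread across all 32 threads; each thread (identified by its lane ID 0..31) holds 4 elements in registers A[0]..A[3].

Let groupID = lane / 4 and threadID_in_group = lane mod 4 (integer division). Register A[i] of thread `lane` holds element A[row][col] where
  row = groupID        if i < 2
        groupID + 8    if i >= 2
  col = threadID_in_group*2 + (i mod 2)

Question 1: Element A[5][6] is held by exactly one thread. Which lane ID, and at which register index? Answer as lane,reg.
23,0

r:5=>grp=5,rB=0  c:6=>tig=3,lo=0
L=5*4+3=23  i=0*2+0=0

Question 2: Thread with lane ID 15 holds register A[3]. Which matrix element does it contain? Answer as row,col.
15: g=3,t=3
[3] (3+8,3*2+1) = (11,7)

11,7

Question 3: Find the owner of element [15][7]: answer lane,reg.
r=15->g=7,rb=1  c=7->t=3,b0=1
L=7*4+3=31  i=1*2+1=3

31,3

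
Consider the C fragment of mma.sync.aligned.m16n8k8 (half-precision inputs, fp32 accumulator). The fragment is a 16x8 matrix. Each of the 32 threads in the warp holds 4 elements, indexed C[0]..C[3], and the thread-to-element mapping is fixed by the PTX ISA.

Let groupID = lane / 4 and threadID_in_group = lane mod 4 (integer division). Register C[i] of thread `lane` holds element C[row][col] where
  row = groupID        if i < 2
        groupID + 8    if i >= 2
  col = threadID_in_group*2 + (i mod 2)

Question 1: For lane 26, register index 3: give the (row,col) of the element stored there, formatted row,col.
14,5

L=26=>grp=26>>2=6, tig=26&3=2
[3]=>row 6+8=14  col 2·2+1=5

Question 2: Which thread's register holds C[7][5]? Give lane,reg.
30,1

r=7->g=7,rb=0  c=5->t=2,b0=1
L=7*4+2=30  i=0*2+1=1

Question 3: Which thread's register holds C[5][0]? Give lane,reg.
20,0

r:5=>grp=5,rB=0  c:0=>tig=0,lo=0
L=5*4+0=20  i=0*2+0=0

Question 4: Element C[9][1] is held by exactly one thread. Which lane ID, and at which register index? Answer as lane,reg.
r=9⇒gr=1,Rb=1  c=1⇒th=0,odd=1
L=1*4+0=4  i=1*2+1=3

4,3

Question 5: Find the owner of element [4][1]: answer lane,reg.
r:4=>grp=4,rB=0  c:1=>tig=0,lo=1
L=4*4+0=16  i=0*2+1=1

16,1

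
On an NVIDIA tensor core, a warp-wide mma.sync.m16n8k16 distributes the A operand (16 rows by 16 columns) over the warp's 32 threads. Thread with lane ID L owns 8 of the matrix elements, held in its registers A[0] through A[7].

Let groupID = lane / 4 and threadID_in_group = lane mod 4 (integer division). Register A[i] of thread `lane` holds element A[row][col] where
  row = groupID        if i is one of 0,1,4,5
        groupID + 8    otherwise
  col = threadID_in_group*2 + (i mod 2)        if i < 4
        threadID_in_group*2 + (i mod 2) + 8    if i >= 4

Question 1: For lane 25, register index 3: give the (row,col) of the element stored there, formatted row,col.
lane 25: gr=6 (25/4), th=1 (25%4)
i=3: r=6+8=14, c=1*2+1+0=3

14,3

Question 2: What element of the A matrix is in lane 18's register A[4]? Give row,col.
18: g=4,t=2
[4] (4+0,2*2+0+8) = (4,12)

4,12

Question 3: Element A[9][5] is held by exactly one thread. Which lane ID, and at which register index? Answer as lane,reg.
r=9⇒gr=1,Rb=1  c=5⇒Cb=0,th=2,odd=1
L=1*4+2=6  i=0*4+1*2+1=3

6,3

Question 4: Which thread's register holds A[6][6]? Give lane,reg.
27,0

r=6⇒gr=6,Rb=0  c=6⇒Cb=0,th=3,odd=0
L=6*4+3=27  i=0*4+0*2+0=0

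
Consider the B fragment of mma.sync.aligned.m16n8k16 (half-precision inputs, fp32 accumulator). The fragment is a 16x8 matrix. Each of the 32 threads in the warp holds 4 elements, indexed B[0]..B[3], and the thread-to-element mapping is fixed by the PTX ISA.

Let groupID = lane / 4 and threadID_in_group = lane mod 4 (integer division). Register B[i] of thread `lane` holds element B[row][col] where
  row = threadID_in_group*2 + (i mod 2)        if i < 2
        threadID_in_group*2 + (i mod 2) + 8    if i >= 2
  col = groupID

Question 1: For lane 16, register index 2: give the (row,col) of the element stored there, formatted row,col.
lane 16: g=4 (16/4), t=0 (16%4)
i=2: r=0*2+0+8=8, c=g=4

8,4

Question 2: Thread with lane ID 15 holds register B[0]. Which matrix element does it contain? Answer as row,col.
6,3

lane 15: gid=3 (15/4), tid=3 (15%4)
i=0: r=3*2+0+0=6, c=gid=3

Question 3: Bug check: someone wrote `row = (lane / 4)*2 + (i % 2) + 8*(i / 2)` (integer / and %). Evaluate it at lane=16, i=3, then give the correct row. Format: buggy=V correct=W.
`(lane / 4)*2 + (i % 2) + 8*(i / 2)`[16,3]=>17
L=16=>grp=16>>2=4, tig=16&3=0
[3]=>row 0·2+1+8=9  col grp=4
row: 17 vs 9

buggy=17 correct=9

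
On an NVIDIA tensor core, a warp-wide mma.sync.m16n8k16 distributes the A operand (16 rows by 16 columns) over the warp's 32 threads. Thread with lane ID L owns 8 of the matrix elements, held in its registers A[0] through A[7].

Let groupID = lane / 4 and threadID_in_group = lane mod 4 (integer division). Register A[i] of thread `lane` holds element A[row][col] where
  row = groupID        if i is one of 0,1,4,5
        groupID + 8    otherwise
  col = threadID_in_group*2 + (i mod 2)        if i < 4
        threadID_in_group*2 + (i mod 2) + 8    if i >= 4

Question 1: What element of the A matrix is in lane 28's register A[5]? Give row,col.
28: g=7,t=0
[5] (7+0,0*2+1+8) = (7,9)

7,9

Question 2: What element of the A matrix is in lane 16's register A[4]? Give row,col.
4,8

lane 16: G=4 (16/4), T=0 (16%4)
i=4: r=4+0=4, c=0*2+0+8=8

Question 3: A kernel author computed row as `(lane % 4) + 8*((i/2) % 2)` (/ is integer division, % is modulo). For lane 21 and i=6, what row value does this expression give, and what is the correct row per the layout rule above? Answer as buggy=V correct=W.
`(lane % 4) + 8*((i/2) % 2)`[21,6]⇒9
lane 21⇒21/4=5, 21 mod 4=1
i=6  r:5+8⇒13  c:2·1+0+8⇒10
row: 9 vs 13

buggy=9 correct=13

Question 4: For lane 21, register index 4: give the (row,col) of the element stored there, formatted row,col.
5,10

21: gid=5,tid=1
[4] (5+0,1*2+0+8) = (5,10)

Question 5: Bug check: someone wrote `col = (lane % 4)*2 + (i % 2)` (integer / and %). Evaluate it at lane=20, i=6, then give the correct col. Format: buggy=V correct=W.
`(lane % 4)*2 + (i % 2)`[20,6]→0
lane 20: G=5 (20/4), T=0 (20%4)
i=6: r=5+8=13, c=0*2+0+8=8
col: 0 vs 8

buggy=0 correct=8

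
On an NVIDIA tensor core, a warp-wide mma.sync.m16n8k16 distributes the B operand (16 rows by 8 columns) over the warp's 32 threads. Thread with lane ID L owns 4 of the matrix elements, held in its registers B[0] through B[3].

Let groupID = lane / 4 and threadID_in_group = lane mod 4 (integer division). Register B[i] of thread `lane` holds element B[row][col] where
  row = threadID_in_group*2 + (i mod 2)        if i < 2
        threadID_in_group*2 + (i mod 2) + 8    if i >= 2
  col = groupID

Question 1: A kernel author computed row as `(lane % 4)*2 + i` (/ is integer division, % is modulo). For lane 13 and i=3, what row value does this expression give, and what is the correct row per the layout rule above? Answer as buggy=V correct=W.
`(lane % 4)*2 + i`[13,3]⇒5
lane 13: gr=3 (13/4), th=1 (13%4)
i=3: r=1*2+1+8=11, c=gr=3
row: 5 vs 11

buggy=5 correct=11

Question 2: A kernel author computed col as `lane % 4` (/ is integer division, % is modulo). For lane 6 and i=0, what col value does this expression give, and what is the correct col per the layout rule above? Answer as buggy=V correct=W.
buggy=2 correct=1

`lane % 4`[6,0]->2
L=6->gid=6>>2=1, tid=6&3=2
[0]->row 2·2+0+0=4  col gid=1
col: 2 vs 1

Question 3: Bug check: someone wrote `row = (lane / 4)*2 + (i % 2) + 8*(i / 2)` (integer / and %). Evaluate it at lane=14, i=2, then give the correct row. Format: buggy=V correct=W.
buggy=14 correct=12

`(lane / 4)*2 + (i % 2) + 8*(i / 2)`[14,2]->14
lane 14->14/4=3, 14 mod 4=2
i=2  r:2·2+0+8->12  c:3
row: 14 vs 12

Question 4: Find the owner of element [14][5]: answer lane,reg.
c:5=>grp=5  r:14=>rB=1,tig=3,lo=0
L=5*4+3=23  i=1*2+0=2

23,2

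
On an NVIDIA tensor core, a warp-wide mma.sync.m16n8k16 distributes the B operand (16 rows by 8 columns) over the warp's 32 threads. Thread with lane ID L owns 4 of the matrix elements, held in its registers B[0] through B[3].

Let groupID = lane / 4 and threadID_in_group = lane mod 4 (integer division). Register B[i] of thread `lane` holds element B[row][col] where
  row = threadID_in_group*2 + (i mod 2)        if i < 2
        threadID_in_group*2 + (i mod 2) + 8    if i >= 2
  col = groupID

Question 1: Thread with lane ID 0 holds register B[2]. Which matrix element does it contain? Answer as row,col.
lane 0->0/4=0, 0 mod 4=0
i=2  r:2·0+0+8->8  c:0

8,0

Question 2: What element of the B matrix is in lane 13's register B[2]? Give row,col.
10,3

lane 13: g=3 (13/4), t=1 (13%4)
i=2: r=1*2+0+8=10, c=g=3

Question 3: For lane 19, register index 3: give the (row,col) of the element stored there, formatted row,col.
15,4

lane 19=>19/4=4, 19 mod 4=3
i=3  r:2·3+1+8=>15  c:4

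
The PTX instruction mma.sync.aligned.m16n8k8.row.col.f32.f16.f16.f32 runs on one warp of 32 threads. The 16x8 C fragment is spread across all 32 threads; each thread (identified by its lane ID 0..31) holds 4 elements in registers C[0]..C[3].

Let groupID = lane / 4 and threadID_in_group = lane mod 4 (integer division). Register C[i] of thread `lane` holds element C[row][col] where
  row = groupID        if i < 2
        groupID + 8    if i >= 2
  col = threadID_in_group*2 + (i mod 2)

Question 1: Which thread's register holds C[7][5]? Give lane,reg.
r=7⇒gr=7,Rb=0  c=5⇒th=2,odd=1
L=7*4+2=30  i=0*2+1=1

30,1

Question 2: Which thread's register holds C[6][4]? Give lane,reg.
26,0

r=6⇒gr=6,Rb=0  c=4⇒th=2,odd=0
L=6*4+2=26  i=0*2+0=0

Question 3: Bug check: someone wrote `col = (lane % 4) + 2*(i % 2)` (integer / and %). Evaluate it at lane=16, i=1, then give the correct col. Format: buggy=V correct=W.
buggy=2 correct=1

`(lane % 4) + 2*(i % 2)`[16,1]=>2
16: grp=4,tig=0
[1] (4+0,0*2+1) = (4,1)
col: 2 vs 1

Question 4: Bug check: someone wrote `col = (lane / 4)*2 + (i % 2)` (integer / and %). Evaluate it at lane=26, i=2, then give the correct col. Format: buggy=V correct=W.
buggy=12 correct=4

`(lane / 4)*2 + (i % 2)`[26,2]->12
L=26->gid=26>>2=6, tid=26&3=2
[2]->row 6+8=14  col 2·2+0=4
col: 12 vs 4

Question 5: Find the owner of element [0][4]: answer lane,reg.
r=0⇒gr=0,Rb=0  c=4⇒th=2,odd=0
L=0*4+2=2  i=0*2+0=0

2,0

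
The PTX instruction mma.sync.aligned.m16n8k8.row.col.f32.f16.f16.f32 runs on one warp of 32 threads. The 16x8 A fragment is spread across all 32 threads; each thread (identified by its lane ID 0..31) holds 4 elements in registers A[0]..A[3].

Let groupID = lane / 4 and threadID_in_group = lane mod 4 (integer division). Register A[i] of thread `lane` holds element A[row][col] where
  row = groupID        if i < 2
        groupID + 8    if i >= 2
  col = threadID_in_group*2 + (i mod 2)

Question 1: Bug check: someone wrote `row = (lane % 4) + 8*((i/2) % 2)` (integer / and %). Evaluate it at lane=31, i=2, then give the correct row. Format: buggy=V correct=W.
`(lane % 4) + 8*((i/2) % 2)`[31,2]⇒11
L=31⇒gr=31>>2=7, th=31&3=3
[2]⇒row 7+8=15  col 3·2+0=6
row: 11 vs 15

buggy=11 correct=15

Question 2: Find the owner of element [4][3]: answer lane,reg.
17,1

r=4->g=4,rb=0  c=3->t=1,b0=1
L=4*4+1=17  i=0*2+1=1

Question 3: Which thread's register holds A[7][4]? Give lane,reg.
30,0

r: 7->gid=7,r8=0  c: 4->tid=2,i&1=0
L=7*4+2=30  i=0*2+0=0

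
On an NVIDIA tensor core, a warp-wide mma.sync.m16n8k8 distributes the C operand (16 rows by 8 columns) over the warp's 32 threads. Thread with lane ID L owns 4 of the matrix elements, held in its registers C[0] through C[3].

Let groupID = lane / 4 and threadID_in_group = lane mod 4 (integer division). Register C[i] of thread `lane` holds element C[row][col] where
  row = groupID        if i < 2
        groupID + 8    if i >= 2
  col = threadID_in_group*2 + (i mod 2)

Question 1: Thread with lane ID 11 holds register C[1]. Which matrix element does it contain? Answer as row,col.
2,7

11: g=2,t=3
[1] (2+0,3*2+1) = (2,7)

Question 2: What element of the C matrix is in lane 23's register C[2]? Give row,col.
13,6

lane 23→23/4=5, 23 mod 4=3
i=2  r:5+8→13  c:2·3+0→6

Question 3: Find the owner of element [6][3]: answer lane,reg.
r=6->g=6,rb=0  c=3->t=1,b0=1
L=6*4+1=25  i=0*2+1=1

25,1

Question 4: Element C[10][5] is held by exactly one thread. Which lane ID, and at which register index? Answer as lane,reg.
10,3

r: 10->gid=2,r8=1  c: 5->tid=2,i&1=1
L=2*4+2=10  i=1*2+1=3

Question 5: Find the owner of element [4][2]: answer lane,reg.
17,0

r=4->g=4,rb=0  c=2->t=1,b0=0
L=4*4+1=17  i=0*2+0=0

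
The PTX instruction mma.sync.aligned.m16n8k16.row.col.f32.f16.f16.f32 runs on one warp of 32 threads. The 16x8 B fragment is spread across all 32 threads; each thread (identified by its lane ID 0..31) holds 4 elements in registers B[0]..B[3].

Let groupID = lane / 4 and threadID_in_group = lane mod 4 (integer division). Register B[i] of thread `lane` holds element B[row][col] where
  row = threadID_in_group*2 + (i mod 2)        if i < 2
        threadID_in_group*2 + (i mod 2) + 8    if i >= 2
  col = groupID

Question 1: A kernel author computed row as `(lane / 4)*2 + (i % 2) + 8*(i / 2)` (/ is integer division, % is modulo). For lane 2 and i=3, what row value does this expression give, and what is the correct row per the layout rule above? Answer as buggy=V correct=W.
buggy=9 correct=13

`(lane / 4)*2 + (i % 2) + 8*(i / 2)`[2,3]⇒9
2: gr=0,th=2
[3] (2*2+1+8,0) = (13,0)
row: 9 vs 13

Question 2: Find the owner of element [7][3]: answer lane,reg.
15,1

c=3->g=3  r=7->rb=0,t=3,b0=1
L=3*4+3=15  i=0*2+1=1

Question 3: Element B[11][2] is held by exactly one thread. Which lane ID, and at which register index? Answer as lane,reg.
c: 2->gid=2  r: 11->r8=1,tid=1,i&1=1
L=2*4+1=9  i=1*2+1=3

9,3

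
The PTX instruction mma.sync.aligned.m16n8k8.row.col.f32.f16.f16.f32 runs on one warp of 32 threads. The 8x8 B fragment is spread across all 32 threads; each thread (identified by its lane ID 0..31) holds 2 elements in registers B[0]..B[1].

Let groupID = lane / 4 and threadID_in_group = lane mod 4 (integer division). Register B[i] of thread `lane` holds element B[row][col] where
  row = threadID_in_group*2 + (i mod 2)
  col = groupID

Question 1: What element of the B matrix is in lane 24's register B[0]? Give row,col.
lane 24→24/4=6, 24 mod 4=0
i=0  r:2·0+0→0  c:6

0,6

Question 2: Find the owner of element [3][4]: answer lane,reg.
c=4⇒gr=4  r=3⇒th=1,odd=1
L=4*4+1=17  i=1=1

17,1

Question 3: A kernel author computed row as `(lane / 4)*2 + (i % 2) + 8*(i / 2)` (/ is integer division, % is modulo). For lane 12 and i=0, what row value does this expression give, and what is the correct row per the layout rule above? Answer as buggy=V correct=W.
`(lane / 4)*2 + (i % 2) + 8*(i / 2)`[12,0]=>6
lane 12=>12/4=3, 12 mod 4=0
i=0  r:2·0+0=>0  c:3
row: 6 vs 0

buggy=6 correct=0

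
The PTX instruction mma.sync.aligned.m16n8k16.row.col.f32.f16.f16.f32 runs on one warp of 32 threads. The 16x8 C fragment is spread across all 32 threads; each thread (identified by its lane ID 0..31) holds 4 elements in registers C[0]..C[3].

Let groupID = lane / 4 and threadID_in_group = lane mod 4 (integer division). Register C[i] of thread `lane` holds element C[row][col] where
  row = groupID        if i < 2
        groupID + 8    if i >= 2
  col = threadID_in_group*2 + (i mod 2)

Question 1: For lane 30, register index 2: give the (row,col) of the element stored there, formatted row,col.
L=30⇒gr=30>>2=7, th=30&3=2
[2]⇒row 7+8=15  col 2·2+0=4

15,4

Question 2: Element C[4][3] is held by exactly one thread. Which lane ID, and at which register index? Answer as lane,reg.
r=4->g=4,rb=0  c=3->t=1,b0=1
L=4*4+1=17  i=0*2+1=1

17,1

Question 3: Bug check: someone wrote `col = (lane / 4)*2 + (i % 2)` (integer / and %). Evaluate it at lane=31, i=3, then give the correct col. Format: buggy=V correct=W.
buggy=15 correct=7

`(lane / 4)*2 + (i % 2)`[31,3]->15
lane 31: g=7 (31/4), t=3 (31%4)
i=3: r=7+8=15, c=3*2+1=7
col: 15 vs 7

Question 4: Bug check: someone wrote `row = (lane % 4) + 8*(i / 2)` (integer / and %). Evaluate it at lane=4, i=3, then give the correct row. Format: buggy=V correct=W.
buggy=8 correct=9

`(lane % 4) + 8*(i / 2)`[4,3]⇒8
4: gr=1,th=0
[3] (1+8,0*2+1) = (9,1)
row: 8 vs 9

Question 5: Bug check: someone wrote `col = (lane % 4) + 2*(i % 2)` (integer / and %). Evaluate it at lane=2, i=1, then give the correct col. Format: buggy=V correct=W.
buggy=4 correct=5

`(lane % 4) + 2*(i % 2)`[2,1]→4
2: G=0,T=2
[1] (0+0,2*2+1) = (0,5)
col: 4 vs 5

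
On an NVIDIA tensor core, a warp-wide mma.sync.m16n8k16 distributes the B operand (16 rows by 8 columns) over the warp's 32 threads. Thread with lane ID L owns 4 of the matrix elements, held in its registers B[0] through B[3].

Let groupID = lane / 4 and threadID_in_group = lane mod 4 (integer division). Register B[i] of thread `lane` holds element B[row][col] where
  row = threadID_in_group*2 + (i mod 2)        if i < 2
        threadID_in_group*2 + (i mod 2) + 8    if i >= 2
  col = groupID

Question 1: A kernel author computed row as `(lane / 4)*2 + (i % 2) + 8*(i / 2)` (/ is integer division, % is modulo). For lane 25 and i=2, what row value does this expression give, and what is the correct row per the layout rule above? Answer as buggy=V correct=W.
`(lane / 4)*2 + (i % 2) + 8*(i / 2)`[25,2]->20
lane 25: g=6 (25/4), t=1 (25%4)
i=2: r=1*2+0+8=10, c=g=6
row: 20 vs 10

buggy=20 correct=10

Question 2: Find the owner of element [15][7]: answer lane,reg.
31,3

c=7→G=7  r=15→rhi=1,T=3,p=1
L=7*4+3=31  i=1*2+1=3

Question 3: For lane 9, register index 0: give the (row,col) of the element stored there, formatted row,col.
lane 9⇒9/4=2, 9 mod 4=1
i=0  r:2·1+0+0⇒2  c:2

2,2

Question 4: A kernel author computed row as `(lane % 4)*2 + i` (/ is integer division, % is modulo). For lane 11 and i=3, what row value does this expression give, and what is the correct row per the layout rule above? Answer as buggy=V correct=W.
`(lane % 4)*2 + i`[11,3]→9
L=11→G=11>>2=2, T=11&3=3
[3]→row 3·2+1+8=15  col G=2
row: 9 vs 15

buggy=9 correct=15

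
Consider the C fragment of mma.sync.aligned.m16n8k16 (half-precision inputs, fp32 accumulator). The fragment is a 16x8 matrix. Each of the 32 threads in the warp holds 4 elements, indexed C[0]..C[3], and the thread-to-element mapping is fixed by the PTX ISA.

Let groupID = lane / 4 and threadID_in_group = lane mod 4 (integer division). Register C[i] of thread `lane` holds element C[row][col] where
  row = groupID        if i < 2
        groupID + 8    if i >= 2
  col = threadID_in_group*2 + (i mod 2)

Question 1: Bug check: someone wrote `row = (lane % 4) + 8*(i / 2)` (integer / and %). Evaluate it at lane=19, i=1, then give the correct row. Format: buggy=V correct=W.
`(lane % 4) + 8*(i / 2)`[19,1]->3
lane 19->19/4=4, 19 mod 4=3
i=1  r:4+0->4  c:2·3+1->7
row: 3 vs 4

buggy=3 correct=4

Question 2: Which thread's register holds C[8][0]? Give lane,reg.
0,2

r=8⇒gr=0,Rb=1  c=0⇒th=0,odd=0
L=0*4+0=0  i=1*2+0=2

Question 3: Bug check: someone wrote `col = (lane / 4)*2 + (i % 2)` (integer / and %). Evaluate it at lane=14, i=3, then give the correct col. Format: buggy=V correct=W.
`(lane / 4)*2 + (i % 2)`[14,3]->7
lane 14->14/4=3, 14 mod 4=2
i=3  r:3+8->11  c:2·2+1->5
col: 7 vs 5

buggy=7 correct=5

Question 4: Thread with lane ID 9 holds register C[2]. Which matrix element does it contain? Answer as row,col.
10,2

9: G=2,T=1
[2] (2+8,1*2+0) = (10,2)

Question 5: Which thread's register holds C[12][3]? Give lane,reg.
r=12→G=4,rhi=1  c=3→T=1,p=1
L=4*4+1=17  i=1*2+1=3

17,3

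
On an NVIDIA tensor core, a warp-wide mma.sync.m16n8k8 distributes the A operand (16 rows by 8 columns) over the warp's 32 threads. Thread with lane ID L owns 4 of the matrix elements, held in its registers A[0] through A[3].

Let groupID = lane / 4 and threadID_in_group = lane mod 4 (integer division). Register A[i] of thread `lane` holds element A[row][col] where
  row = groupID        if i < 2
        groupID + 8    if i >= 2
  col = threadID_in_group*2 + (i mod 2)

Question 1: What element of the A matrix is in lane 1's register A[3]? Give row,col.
lane 1->1/4=0, 1 mod 4=1
i=3  r:0+8->8  c:2·1+1->3

8,3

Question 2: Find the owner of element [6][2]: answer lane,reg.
r:6=>grp=6,rB=0  c:2=>tig=1,lo=0
L=6*4+1=25  i=0*2+0=0

25,0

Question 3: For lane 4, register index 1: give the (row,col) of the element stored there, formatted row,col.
lane 4->4/4=1, 4 mod 4=0
i=1  r:1+0->1  c:2·0+1->1

1,1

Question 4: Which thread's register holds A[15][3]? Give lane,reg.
29,3

r=15→G=7,rhi=1  c=3→T=1,p=1
L=7*4+1=29  i=1*2+1=3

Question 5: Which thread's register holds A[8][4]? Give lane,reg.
2,2

r=8→G=0,rhi=1  c=4→T=2,p=0
L=0*4+2=2  i=1*2+0=2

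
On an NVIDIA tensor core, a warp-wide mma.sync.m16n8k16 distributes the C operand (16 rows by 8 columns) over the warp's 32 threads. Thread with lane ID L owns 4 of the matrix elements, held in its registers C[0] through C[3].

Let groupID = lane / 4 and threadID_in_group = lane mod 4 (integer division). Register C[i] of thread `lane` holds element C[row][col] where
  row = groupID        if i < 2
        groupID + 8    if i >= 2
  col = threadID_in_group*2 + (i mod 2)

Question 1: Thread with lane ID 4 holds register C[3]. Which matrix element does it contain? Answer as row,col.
lane 4->4/4=1, 4 mod 4=0
i=3  r:1+8->9  c:2·0+1->1

9,1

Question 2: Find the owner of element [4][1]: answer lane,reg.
r=4->g=4,rb=0  c=1->t=0,b0=1
L=4*4+0=16  i=0*2+1=1

16,1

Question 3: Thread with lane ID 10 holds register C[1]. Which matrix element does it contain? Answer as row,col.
lane 10: g=2 (10/4), t=2 (10%4)
i=1: r=2+0=2, c=2*2+1=5

2,5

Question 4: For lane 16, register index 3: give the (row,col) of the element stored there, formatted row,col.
12,1

lane 16: G=4 (16/4), T=0 (16%4)
i=3: r=4+8=12, c=0*2+1=1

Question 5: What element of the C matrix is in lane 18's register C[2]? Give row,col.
lane 18=>18/4=4, 18 mod 4=2
i=2  r:4+8=>12  c:2·2+0=>4

12,4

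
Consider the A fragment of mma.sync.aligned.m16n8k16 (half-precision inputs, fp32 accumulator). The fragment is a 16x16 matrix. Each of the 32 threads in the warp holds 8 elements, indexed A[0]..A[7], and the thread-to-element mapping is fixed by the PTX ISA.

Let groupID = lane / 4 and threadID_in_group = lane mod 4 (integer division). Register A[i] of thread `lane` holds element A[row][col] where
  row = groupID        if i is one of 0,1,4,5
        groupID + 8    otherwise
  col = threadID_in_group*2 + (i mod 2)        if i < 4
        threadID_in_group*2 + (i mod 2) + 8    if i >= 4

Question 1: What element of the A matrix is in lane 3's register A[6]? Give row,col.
lane 3: gid=0 (3/4), tid=3 (3%4)
i=6: r=0+8=8, c=3*2+0+8=14

8,14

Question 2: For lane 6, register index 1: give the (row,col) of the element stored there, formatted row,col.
lane 6=>6/4=1, 6 mod 4=2
i=1  r:1+0=>1  c:2·2+1+0=>5

1,5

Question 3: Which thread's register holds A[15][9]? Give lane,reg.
28,7

r:15=>grp=7,rB=1  c:9=>cB=1,tig=0,lo=1
L=7*4+0=28  i=1*4+1*2+1=7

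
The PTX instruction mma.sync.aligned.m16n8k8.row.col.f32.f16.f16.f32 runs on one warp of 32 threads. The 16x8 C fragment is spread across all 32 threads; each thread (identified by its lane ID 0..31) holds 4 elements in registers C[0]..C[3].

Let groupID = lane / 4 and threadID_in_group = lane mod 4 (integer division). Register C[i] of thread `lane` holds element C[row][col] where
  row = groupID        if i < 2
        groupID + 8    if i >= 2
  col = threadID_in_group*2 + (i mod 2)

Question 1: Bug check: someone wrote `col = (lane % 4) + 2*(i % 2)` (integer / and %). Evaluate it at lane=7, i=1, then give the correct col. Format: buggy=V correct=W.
buggy=5 correct=7

`(lane % 4) + 2*(i % 2)`[7,1]->5
7: gid=1,tid=3
[1] (1+0,3*2+1) = (1,7)
col: 5 vs 7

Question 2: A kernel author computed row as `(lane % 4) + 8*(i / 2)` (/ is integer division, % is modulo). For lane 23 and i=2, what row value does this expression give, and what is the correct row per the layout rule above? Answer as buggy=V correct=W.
buggy=11 correct=13

`(lane % 4) + 8*(i / 2)`[23,2]=>11
lane 23=>23/4=5, 23 mod 4=3
i=2  r:5+8=>13  c:2·3+0=>6
row: 11 vs 13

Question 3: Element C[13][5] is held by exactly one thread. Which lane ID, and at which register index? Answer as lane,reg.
r=13⇒gr=5,Rb=1  c=5⇒th=2,odd=1
L=5*4+2=22  i=1*2+1=3

22,3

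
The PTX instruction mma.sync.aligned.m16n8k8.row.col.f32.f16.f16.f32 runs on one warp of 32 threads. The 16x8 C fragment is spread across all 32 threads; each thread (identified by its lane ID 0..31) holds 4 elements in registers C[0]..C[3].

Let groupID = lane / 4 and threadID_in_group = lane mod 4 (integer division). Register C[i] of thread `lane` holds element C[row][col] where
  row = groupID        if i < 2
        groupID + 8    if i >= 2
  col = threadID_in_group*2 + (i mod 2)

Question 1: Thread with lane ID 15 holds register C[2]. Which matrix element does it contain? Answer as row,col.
11,6

15: G=3,T=3
[2] (3+8,3*2+0) = (11,6)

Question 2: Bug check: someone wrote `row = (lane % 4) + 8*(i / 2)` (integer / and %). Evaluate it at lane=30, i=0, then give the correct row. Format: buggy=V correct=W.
buggy=2 correct=7

`(lane % 4) + 8*(i / 2)`[30,0]->2
lane 30->30/4=7, 30 mod 4=2
i=0  r:7+0->7  c:2·2+0->4
row: 2 vs 7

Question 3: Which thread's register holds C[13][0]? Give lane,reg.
r: 13->gid=5,r8=1  c: 0->tid=0,i&1=0
L=5*4+0=20  i=1*2+0=2

20,2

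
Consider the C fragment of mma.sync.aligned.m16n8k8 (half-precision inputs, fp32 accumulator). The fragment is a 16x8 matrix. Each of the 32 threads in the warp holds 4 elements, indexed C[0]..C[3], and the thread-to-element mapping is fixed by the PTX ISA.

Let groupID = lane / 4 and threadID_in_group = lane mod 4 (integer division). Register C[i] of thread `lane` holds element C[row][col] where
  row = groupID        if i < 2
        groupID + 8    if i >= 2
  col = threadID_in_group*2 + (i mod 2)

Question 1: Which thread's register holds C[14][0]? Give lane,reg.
r=14⇒gr=6,Rb=1  c=0⇒th=0,odd=0
L=6*4+0=24  i=1*2+0=2

24,2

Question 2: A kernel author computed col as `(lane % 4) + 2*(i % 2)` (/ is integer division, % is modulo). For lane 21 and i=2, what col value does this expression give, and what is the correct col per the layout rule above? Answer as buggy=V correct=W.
`(lane % 4) + 2*(i % 2)`[21,2]=>1
lane 21=>21/4=5, 21 mod 4=1
i=2  r:5+8=>13  c:2·1+0=>2
col: 1 vs 2

buggy=1 correct=2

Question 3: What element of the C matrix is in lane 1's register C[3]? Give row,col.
lane 1->1/4=0, 1 mod 4=1
i=3  r:0+8->8  c:2·1+1->3

8,3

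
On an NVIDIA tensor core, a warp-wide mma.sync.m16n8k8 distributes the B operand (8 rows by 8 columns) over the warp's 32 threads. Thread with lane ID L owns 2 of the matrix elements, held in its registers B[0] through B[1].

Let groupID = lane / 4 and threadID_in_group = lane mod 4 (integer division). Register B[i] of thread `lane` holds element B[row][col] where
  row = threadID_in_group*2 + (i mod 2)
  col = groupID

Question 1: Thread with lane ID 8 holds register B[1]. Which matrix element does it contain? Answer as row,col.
lane 8=>8/4=2, 8 mod 4=0
i=1  r:2·0+1=>1  c:2

1,2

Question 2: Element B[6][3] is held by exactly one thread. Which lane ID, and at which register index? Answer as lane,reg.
c=3⇒gr=3  r=6⇒th=3,odd=0
L=3*4+3=15  i=0=0

15,0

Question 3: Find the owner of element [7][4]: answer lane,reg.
19,1

c=4->g=4  r=7->t=3,b0=1
L=4*4+3=19  i=1=1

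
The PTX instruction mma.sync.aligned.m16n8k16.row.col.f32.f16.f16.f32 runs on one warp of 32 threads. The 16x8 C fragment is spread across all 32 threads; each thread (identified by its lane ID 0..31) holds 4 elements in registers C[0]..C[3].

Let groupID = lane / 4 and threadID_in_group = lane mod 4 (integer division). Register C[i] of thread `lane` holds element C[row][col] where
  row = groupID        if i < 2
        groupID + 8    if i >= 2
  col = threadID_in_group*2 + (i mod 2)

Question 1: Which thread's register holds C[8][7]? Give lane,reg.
3,3

r=8→G=0,rhi=1  c=7→T=3,p=1
L=0*4+3=3  i=1*2+1=3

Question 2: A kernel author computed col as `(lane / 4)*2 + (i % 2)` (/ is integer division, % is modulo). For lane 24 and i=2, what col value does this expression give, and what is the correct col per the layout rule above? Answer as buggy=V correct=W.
buggy=12 correct=0

`(lane / 4)*2 + (i % 2)`[24,2]->12
lane 24->24/4=6, 24 mod 4=0
i=2  r:6+8->14  c:2·0+0->0
col: 12 vs 0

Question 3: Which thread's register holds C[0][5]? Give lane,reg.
2,1

r: 0->gid=0,r8=0  c: 5->tid=2,i&1=1
L=0*4+2=2  i=0*2+1=1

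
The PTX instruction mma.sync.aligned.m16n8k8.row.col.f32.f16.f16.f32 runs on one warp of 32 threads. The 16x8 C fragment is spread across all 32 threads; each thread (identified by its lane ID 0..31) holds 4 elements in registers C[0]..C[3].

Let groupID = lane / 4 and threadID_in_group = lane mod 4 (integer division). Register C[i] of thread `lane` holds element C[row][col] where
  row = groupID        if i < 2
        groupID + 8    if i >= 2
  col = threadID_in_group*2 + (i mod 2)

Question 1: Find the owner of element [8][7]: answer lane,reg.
3,3

r=8⇒gr=0,Rb=1  c=7⇒th=3,odd=1
L=0*4+3=3  i=1*2+1=3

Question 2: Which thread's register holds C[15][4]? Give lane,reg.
r:15=>grp=7,rB=1  c:4=>tig=2,lo=0
L=7*4+2=30  i=1*2+0=2

30,2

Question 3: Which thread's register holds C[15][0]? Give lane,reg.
r: 15->gid=7,r8=1  c: 0->tid=0,i&1=0
L=7*4+0=28  i=1*2+0=2

28,2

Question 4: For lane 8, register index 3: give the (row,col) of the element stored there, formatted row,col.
10,1

lane 8: grp=2 (8/4), tig=0 (8%4)
i=3: r=2+8=10, c=0*2+1=1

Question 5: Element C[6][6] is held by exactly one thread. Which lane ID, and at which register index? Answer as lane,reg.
r:6=>grp=6,rB=0  c:6=>tig=3,lo=0
L=6*4+3=27  i=0*2+0=0

27,0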